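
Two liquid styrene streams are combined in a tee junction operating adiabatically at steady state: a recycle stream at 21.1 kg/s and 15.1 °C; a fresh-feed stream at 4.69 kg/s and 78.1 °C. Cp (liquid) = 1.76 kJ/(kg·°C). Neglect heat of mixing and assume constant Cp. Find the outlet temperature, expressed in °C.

Adiabatic, steady state ⇒ Σ ṁᵢCp,ᵢ(T_out − Tᵢ) = 0
T_out = Σ ṁᵢCp,ᵢTᵢ / Σ ṁᵢCp,ᵢ
      = 1205.4 / 45.39 = 26.557 °C

T_out = 26.6 °C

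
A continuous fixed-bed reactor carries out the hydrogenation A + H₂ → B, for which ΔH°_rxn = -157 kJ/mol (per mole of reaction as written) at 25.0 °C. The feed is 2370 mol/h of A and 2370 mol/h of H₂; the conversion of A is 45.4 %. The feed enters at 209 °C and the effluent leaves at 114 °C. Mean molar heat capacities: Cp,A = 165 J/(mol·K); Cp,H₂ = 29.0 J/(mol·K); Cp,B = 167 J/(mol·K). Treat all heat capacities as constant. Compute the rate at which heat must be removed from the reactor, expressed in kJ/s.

Extent of reaction ξ = 0.454 × 2370 = 1076 mol/h
Reaction term: ξ·ΔH°_rxn = 1076 × -157 = -168930 kJ/h
Sensible, feed 209→25 °C: -84600 kJ/h
Outlet flows (mol/h): A 1294, H₂ 1294, B 1076
Sensible, products 25→114 °C: 38335 kJ/h
Q = ΔH = -215190 kJ/h = -59.776 kW
Heat removed = 59.776 kJ/s

Q_out = 59.8 kJ/s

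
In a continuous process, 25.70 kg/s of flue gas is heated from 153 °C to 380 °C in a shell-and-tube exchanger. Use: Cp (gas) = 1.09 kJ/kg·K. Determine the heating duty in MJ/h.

Q = ṁ·Cp·ΔT = 25.70 × 1.09 × (380 − 153) = 6359 kJ/s
Heating duty = 22892 MJ/h

Q = 22900 MJ/h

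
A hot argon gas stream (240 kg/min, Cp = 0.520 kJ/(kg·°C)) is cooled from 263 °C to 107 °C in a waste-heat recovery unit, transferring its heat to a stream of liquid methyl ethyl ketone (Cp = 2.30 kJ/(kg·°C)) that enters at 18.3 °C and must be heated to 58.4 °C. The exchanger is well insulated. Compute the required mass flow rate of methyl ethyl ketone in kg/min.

Heat released by hot stream: Q = 240 × 0.520 × (263 − 107) = 19469 kJ/min
Energy balance on cold side (adiabatic exchanger): Q = ṁ_c·Cp_c·(T_c,out − T_c,in)
ṁ_c = 19469 / [2.30 × (58.4 − 18.3)] = 211.09 kg/min

ṁ_c = 211 kg/min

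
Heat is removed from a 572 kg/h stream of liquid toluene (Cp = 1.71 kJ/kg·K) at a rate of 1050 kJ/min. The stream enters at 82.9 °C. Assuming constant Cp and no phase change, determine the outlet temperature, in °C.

T_out = 18.5 °C

Q = 1050 kJ/min = 63000 kJ/h
ΔT = Q/(ṁ·Cp) = 63000/(572×1.71) = 64.409 K
T_out = 82.9 − 64.409 = 18.491 °C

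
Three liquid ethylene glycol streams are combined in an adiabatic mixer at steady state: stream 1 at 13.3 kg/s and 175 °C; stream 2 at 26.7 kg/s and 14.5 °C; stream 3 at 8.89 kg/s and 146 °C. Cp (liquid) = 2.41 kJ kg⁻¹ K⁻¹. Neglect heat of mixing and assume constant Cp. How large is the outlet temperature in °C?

Adiabatic, steady state ⇒ Σ ṁᵢCp,ᵢ(T_out − Tᵢ) = 0
T_out = Σ ṁᵢCp,ᵢTᵢ / Σ ṁᵢCp,ᵢ
      = 9670.3 / 117.82 = 82.074 °C

T_out = 82.1 °C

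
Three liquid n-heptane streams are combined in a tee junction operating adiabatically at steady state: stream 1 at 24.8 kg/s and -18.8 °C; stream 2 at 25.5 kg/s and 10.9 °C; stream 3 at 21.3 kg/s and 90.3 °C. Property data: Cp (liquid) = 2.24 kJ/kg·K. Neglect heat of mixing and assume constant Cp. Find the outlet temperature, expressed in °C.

No heat crosses the boundary, so H_out = H_in.
T_out = Σ ṁᵢCp,ᵢTᵢ / Σ ṁᵢCp,ᵢ
      = 3886.6 / 160.38 = 24.233 °C

T_out = 24.2 °C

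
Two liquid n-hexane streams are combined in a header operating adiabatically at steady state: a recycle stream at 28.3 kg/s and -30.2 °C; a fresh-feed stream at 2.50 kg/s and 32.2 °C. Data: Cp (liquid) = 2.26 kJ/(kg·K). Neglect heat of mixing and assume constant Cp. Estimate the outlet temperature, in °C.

Adiabatic, steady state ⇒ Σ ṁᵢCp,ᵢ(T_out − Tᵢ) = 0
T_out = Σ ṁᵢCp,ᵢTᵢ / Σ ṁᵢCp,ᵢ
      = -1749.6 / 69.608 = -25.135 °C

T_out = -25.1 °C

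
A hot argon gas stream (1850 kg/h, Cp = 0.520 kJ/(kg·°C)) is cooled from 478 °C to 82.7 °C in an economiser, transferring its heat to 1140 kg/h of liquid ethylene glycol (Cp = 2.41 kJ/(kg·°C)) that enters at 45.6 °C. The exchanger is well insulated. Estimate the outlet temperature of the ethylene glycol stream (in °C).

T_c,out = 184 °C

Heat released by hot stream: Q = 1850 × 0.520 × (478 − 82.7) = 380280 kJ/h
Energy balance on cold side (adiabatic exchanger): Q = ṁ_c·Cp_c·(T_c,out − T_c,in)
T_c,out = 45.6 + 380280/(1140 × 2.41) = 184.01 °C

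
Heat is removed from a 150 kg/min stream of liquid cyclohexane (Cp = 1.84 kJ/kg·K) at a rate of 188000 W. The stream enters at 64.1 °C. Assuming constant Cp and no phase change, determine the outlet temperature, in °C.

T_out = 23.2 °C

Q = 188000 W = 11280 kJ/min
ΔT = Q/(ṁ·Cp) = 11280/(150×1.84) = 40.87 K
T_out = 64.1 − 40.87 = 23.23 °C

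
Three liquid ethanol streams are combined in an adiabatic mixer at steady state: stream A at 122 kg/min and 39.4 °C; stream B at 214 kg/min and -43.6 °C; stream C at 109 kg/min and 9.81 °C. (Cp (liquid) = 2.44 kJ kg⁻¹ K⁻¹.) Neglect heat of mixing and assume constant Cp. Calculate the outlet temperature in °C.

No heat crosses the boundary, so H_out = H_in.
T_out = Σ ṁᵢCp,ᵢTᵢ / Σ ṁᵢCp,ᵢ
      = -8428.5 / 1085.8 = -7.7625 °C

T_out = -7.76 °C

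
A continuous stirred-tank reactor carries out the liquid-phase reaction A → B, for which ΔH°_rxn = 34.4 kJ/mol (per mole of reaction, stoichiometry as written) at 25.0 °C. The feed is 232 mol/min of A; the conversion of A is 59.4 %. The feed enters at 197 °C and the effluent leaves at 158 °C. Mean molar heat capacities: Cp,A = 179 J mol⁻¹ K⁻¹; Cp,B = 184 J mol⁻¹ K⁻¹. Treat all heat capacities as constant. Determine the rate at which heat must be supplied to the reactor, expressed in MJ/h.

Q_in = 193 MJ/h

Extent of reaction ξ = 0.594 × 232 = 137.81 mol/min
Reaction term: ξ·ΔH°_rxn = 137.81 × 34.4 = 4740.6 kJ/min
Sensible, feed 197→25 °C: -7142.8 kJ/min
Outlet flows (mol/min): A 94.192, B 137.81
Sensible, products 25→158 °C: 5614.9 kJ/min
Q = ΔH = 3212.6 kJ/min = 53.544 kW
Heat supplied = 192.76 MJ/h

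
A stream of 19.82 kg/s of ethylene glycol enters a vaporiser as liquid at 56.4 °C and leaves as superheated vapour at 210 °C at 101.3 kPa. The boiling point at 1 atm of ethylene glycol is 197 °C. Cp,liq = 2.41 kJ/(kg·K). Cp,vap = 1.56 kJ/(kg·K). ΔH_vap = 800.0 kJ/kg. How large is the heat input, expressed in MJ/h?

liquid 56.4→197 °C: 338.85 kJ/kg
vaporisation at 197 °C: 800 kJ/kg
vapour 197→210 °C: 20.28 kJ/kg
Δh = 338.85 + 800 + 20.28 = 1159.1 kJ/kg
Q = ṁ·Δh = 19.82 kg/s × 1159.1 kJ/kg = 22974 kJ/s
|Q| = 22974 kW = 82706 MJ/h

Q = 82700 MJ/h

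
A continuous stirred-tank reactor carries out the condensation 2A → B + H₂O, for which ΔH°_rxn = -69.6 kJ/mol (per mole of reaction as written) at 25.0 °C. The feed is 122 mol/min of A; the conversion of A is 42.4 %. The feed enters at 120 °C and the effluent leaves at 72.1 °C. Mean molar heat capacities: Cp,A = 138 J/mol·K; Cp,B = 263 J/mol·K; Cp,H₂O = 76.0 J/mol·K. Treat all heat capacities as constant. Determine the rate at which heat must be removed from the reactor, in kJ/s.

Q_out = 42.2 kJ/s

Extent of reaction ξ = 0.424 × 122 / 2 = 25.864 mol/min
Reaction term: ξ·ΔH°_rxn = 25.864 × -69.6 = -1800.1 kJ/min
Sensible, feed 120→25 °C: -1599.4 kJ/min
Outlet flows (mol/min): A 70.272, B 25.864, H₂O 25.864
Sensible, products 25→72.1 °C: 869.72 kJ/min
Q = ΔH = -2529.8 kJ/min = -42.164 kW
Heat removed = 42.164 kJ/s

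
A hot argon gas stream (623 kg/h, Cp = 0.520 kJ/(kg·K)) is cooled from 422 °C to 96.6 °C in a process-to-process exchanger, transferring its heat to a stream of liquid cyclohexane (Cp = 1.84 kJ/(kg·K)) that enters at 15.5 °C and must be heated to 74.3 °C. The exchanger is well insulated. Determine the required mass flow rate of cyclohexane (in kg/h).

ṁ_c = 974 kg/h

Heat released by hot stream: Q = 623 × 0.520 × (422 − 96.6) = 105420 kJ/h
Energy balance on cold side (adiabatic exchanger): Q = ṁ_c·Cp_c·(T_c,out − T_c,in)
ṁ_c = 105420 / [1.84 × (74.3 − 15.5)] = 974.35 kg/h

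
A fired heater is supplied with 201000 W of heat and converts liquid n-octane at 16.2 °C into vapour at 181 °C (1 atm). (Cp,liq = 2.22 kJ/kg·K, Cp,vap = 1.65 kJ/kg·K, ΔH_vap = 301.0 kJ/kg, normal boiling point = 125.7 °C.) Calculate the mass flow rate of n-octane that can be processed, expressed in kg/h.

Δh = 2.22×(125.7−16.2) + 301.0 + 1.65×(181−125.7) = 635.34 kJ/kg
Q = 201000 W = 201 kJ/s = 723600 kJ/h
ṁ = Q/Δh = 723600 / 635.34 = 1138.9 kg/h

ṁ = 1140 kg/h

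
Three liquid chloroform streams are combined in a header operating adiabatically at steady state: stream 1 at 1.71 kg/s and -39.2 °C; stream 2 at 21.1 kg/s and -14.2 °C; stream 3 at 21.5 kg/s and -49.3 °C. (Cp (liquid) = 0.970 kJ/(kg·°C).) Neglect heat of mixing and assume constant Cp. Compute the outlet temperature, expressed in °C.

Adiabatic, steady state ⇒ Σ ṁᵢCp,ᵢ(T_out − Tᵢ) = 0
T_out = Σ ṁᵢCp,ᵢTᵢ / Σ ṁᵢCp,ᵢ
      = -1383.8 / 42.981 = -32.196 °C

T_out = -32.2 °C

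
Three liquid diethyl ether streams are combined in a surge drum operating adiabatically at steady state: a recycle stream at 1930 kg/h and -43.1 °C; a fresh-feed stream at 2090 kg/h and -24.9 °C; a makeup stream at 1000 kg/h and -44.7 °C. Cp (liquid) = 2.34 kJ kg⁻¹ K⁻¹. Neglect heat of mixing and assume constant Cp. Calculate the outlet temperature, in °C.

Adiabatic, steady state ⇒ Σ ṁᵢCp,ᵢ(T_out − Tᵢ) = 0
Σ ṁᵢCp,ᵢTᵢ = 1930×2.34×-43.1 + 2090×2.34×-24.9 + 1000×2.34×-44.7 = -421020
Σ ṁᵢCp,ᵢ = 1930×2.34 + 2090×2.34 + 1000×2.34 = 11747
T_out = -421020 / 11747 = -35.841 °C

T_out = -35.8 °C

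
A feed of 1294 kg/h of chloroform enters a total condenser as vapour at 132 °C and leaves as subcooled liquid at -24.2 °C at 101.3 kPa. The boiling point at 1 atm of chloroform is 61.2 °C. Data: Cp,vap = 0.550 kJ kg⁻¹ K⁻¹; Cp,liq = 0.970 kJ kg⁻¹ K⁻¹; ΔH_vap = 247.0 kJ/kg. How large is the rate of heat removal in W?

vapour 132→61.2 °C: -38.94 kJ/kg
condensation at 61.2 °C: -247 kJ/kg
liquid 61.2→-24.2 °C: -82.838 kJ/kg
Δh = -38.94 + -247 + -82.838 = -368.78 kJ/kg
Q = ṁ·Δh = 1294 kg/h × -368.78 kJ/kg = -477200 kJ/h
|Q| = 132.56 kW = 132560 W

Q_c = 133000 W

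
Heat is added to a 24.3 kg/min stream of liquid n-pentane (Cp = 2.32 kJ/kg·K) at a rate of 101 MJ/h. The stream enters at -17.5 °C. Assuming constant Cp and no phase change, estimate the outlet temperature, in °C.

Q = 101 MJ/h = 1683.3 kJ/min
ΔT = Q/(ṁ·Cp) = 1683.3/(24.3×2.32) = 29.859 K
T_out = -17.5 + 29.859 = 12.359 °C

T_out = 12.4 °C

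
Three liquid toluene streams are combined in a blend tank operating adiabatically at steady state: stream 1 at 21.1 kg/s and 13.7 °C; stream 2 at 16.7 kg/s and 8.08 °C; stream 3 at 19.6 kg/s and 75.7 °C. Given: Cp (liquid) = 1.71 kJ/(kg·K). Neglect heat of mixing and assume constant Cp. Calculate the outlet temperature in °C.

T_out = 33.2 °C

No heat crosses the boundary, so H_out = H_in.
Σ ṁᵢCp,ᵢTᵢ = 21.1×1.71×13.7 + 16.7×1.71×8.08 + 19.6×1.71×75.7 = 3262.2
Σ ṁᵢCp,ᵢ = 21.1×1.71 + 16.7×1.71 + 19.6×1.71 = 98.154
T_out = 3262.2 / 98.154 = 33.236 °C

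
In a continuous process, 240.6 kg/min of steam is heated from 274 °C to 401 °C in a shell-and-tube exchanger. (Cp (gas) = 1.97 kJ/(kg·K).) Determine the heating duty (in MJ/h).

Q = 3610 MJ/h

Q = ṁ·Cp·ΔT = 240.6 × 1.97 × (401 − 274) = 60196 kJ/min
Converting: 60196 / 60 s = 1003.3 kW
Heating duty = 3611.7 MJ/h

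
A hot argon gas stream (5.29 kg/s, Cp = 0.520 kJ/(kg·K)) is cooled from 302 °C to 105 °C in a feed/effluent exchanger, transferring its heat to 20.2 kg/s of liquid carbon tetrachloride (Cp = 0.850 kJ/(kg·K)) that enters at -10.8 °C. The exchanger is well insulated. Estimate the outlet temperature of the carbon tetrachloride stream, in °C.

Heat released by hot stream: Q = 5.29 × 0.520 × (302 − 105) = 541.91 kJ/s
Energy balance on cold side (adiabatic exchanger): Q = ṁ_c·Cp_c·(T_c,out − T_c,in)
T_c,out = -10.8 + 541.91/(20.2 × 0.850) = 20.761 °C

T_c,out = 20.8 °C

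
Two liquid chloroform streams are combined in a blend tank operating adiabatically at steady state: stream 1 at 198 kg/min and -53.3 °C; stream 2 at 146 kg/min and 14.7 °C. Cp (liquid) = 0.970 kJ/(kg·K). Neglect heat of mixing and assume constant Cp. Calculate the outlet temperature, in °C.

Adiabatic, steady state ⇒ Σ ṁᵢCp,ᵢ(T_out − Tᵢ) = 0
T_out = Σ ṁᵢCp,ᵢTᵢ / Σ ṁᵢCp,ᵢ
      = -8155 / 333.68 = -24.44 °C

T_out = -24.4 °C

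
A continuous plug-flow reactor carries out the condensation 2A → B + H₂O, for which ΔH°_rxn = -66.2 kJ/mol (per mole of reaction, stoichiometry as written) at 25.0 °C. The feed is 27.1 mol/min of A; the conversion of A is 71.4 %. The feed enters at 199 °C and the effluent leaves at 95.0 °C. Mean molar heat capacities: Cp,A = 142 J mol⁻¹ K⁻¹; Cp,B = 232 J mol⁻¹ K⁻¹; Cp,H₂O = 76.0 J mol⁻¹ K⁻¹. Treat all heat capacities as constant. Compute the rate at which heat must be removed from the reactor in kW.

Q_out = 17.1 kW

Extent of reaction ξ = 0.714 × 27.1 / 2 = 9.6747 mol/min
Reaction term: ξ·ΔH°_rxn = 9.6747 × -66.2 = -640.47 kJ/min
Sensible, feed 199→25 °C: -669.59 kJ/min
Outlet flows (mol/min): A 7.7506, B 9.6747, H₂O 9.6747
Sensible, products 25→95.0 °C: 285.63 kJ/min
Q = ΔH = -1024.4 kJ/min = -17.074 kW
Heat removed = 17.074 kW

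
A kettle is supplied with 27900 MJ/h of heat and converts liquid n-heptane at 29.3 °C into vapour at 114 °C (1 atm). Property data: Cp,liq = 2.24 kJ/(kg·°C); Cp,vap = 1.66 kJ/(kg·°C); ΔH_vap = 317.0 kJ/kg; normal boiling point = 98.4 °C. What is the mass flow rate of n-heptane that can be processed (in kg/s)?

ṁ = 15.6 kg/s

Δh = 2.24×(98.4−29.3) + 317.0 + 1.66×(114−98.4) = 497.68 kJ/kg
Q = 27900 MJ/h = 7750 kJ/s = 7750 kJ/s
ṁ = Q/Δh = 7750 / 497.68 = 15.572 kg/s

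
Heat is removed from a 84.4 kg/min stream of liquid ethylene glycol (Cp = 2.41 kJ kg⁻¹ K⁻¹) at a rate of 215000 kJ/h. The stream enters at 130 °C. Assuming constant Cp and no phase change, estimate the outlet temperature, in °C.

Q = 215000 kJ/h = 3583.3 kJ/min
ΔT = Q/(ṁ·Cp) = 3583.3/(84.4×2.41) = 17.617 K
T_out = 130 − 17.617 = 112.38 °C

T_out = 112 °C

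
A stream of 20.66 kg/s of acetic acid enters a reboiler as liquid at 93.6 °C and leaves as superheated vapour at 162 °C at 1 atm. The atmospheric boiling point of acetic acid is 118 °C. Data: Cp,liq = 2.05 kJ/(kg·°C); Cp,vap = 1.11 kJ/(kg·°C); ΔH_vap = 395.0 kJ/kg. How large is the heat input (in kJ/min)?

Q = 612000 kJ/min

liquid 93.6→118 °C: 50.02 kJ/kg
vaporisation at 118 °C: 395 kJ/kg
vapour 118→162 °C: 48.84 kJ/kg
Δh = 50.02 + 395 + 48.84 = 493.86 kJ/kg
Q = ṁ·Δh = 20.66 kg/s × 493.86 kJ/kg = 10203 kJ/s
|Q| = 10203 kW = 612190 kJ/min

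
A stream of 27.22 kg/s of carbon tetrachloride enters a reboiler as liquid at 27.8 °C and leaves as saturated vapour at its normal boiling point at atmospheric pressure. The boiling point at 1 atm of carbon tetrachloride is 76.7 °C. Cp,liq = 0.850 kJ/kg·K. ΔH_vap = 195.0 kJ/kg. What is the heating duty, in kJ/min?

liquid 27.8→76.7 °C: 41.565 kJ/kg
vaporisation at 76.7 °C: 195 kJ/kg
Δh = 41.565 + 195 = 236.56 kJ/kg
Q = ṁ·Δh = 27.22 kg/s × 236.56 kJ/kg = 6439.3 kJ/s
|Q| = 6439.3 kW = 386360 kJ/min

Q = 386000 kJ/min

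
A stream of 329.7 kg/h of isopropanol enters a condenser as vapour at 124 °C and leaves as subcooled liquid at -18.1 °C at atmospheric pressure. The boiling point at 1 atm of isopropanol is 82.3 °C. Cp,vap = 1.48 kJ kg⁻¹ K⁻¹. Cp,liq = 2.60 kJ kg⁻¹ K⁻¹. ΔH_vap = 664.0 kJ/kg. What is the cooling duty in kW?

Q_c = 90.4 kW

vapour 124→82.3 °C: -61.716 kJ/kg
condensation at 82.3 °C: -664 kJ/kg
liquid 82.3→-18.1 °C: -261.04 kJ/kg
Δh = -61.716 + -664 + -261.04 = -986.76 kJ/kg
Q = ṁ·Δh = 329.7 kg/h × -986.76 kJ/kg = -325330 kJ/h
|Q| = 90.37 kW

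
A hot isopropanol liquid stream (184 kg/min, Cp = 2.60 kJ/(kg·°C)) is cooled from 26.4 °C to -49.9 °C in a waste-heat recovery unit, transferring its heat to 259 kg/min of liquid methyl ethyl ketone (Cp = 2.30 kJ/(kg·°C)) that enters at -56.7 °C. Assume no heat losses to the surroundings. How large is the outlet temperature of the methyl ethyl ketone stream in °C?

Heat released by hot stream: Q = 184 × 2.60 × (26.4 − -49.9) = 36502 kJ/min
Energy balance on cold side (adiabatic exchanger): Q = ṁ_c·Cp_c·(T_c,out − T_c,in)
T_c,out = -56.7 + 36502/(259 × 2.30) = 4.5757 °C

T_c,out = 4.58 °C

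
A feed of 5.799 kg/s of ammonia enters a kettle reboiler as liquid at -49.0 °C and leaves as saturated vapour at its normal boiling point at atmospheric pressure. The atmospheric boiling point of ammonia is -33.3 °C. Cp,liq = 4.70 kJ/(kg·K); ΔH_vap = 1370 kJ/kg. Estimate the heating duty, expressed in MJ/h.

liquid -49.0→-33.3 °C: 73.79 kJ/kg
vaporisation at -33.3 °C: 1370 kJ/kg
Δh = 73.79 + 1370 = 1443.8 kJ/kg
Q = ṁ·Δh = 5.799 kg/s × 1443.8 kJ/kg = 8372.5 kJ/s
|Q| = 8372.5 kW = 30141 MJ/h

Q = 30100 MJ/h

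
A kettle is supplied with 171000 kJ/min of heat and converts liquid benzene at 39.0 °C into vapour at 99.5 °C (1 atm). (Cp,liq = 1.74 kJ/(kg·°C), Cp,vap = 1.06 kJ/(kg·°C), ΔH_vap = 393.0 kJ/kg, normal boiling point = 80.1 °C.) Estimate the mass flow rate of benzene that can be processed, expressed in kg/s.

Δh = 1.74×(80.1−39.0) + 393.0 + 1.06×(99.5−80.1) = 485.08 kJ/kg
Q = 171000 kJ/min = 2850 kJ/s = 2850 kJ/s
ṁ = Q/Δh = 2850 / 485.08 = 5.8753 kg/s

ṁ = 5.88 kg/s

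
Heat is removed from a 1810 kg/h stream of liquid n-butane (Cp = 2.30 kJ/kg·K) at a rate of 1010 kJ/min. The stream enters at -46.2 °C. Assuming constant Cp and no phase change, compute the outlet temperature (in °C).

Q = 1010 kJ/min = 60600 kJ/h
ΔT = Q/(ṁ·Cp) = 60600/(1810×2.30) = 14.557 K
T_out = -46.2 − 14.557 = -60.757 °C

T_out = -60.8 °C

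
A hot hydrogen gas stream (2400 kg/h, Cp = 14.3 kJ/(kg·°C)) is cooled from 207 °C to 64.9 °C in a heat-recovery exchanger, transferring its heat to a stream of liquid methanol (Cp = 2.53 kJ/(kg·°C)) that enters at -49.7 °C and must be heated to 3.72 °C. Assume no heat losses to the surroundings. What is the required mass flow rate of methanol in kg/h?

ṁ_c = 36100 kg/h

Heat released by hot stream: Q = 2400 × 14.3 × (207 − 64.9) = 4.8769e+06 kJ/h
Energy balance on cold side (adiabatic exchanger): Q = ṁ_c·Cp_c·(T_c,out − T_c,in)
ṁ_c = 4.8769e+06 / [2.53 × (3.72 − -49.7)] = 36084 kg/h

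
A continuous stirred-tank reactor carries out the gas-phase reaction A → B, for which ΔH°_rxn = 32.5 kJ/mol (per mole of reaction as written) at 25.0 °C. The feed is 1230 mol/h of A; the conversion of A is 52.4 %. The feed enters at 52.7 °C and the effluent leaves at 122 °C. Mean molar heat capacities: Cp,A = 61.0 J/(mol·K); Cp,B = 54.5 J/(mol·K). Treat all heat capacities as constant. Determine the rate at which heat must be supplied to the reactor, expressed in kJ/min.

Q_in = 429 kJ/min

Extent of reaction ξ = 0.524 × 1230 = 644.52 mol/h
Reaction term: ξ·ΔH°_rxn = 644.52 × 32.5 = 20947 kJ/h
Sensible, feed 52.7→25 °C: -2078.3 kJ/h
Outlet flows (mol/h): A 585.48, B 644.52
Sensible, products 25→122 °C: 6871.5 kJ/h
Q = ΔH = 25740 kJ/h = 7.15 kW
Heat supplied = 429 kJ/min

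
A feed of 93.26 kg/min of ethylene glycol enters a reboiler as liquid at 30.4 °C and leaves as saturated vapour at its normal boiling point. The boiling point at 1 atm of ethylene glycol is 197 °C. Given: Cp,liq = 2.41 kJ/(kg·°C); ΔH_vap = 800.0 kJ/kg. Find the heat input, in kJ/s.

Q = 1870 kJ/s

liquid 30.4→197 °C: 401.51 kJ/kg
vaporisation at 197 °C: 800 kJ/kg
Δh = 401.51 + 800 = 1201.5 kJ/kg
Q = ṁ·Δh = 93.26 kg/min × 1201.5 kJ/kg = 112050 kJ/min
|Q| = 1867.5 kW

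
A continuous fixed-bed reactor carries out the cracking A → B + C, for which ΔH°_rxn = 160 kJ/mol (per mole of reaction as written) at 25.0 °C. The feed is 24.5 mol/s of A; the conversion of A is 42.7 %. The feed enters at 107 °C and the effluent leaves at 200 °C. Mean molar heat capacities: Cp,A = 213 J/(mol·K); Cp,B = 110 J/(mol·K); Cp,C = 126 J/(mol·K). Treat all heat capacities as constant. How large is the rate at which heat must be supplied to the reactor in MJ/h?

Extent of reaction ξ = 0.427 × 24.5 = 10.461 mol/s
Reaction term: ξ·ΔH°_rxn = 10.461 × 160 = 1673.8 kJ/s
Sensible, feed 107→25 °C: -427.92 kJ/s
Outlet flows (mol/s): A 14.039, B 10.461, C 10.461
Sensible, products 25→200 °C: 955.35 kJ/s
Q = ΔH = 2201.3 kJ/s = 2201.3 kW
Heat supplied = 7924.6 MJ/h

Q_in = 7920 MJ/h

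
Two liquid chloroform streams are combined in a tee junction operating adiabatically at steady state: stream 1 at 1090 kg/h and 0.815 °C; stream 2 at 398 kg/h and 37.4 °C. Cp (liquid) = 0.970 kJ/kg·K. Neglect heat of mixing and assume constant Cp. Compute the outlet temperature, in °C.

Adiabatic, steady state ⇒ Σ ṁᵢCp,ᵢ(T_out − Tᵢ) = 0
Σ ṁᵢCp,ᵢTᵢ = 1090×0.970×0.815 + 398×0.970×37.4 = 15300
Σ ṁᵢCp,ᵢ = 1090×0.970 + 398×0.970 = 1443.4
T_out = 15300 / 1443.4 = 10.601 °C

T_out = 10.6 °C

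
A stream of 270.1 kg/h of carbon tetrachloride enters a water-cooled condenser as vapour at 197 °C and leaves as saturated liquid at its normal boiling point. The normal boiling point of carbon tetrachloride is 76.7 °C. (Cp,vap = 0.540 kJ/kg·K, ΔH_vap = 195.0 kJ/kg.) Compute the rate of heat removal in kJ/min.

vapour 197→76.7 °C: -64.962 kJ/kg
condensation at 76.7 °C: -195 kJ/kg
Δh = -64.962 + -195 = -259.96 kJ/kg
Q = ṁ·Δh = 270.1 kg/h × -259.96 kJ/kg = -70216 kJ/h
|Q| = 19.504 kW = 1170.3 kJ/min

Q_c = 1170 kJ/min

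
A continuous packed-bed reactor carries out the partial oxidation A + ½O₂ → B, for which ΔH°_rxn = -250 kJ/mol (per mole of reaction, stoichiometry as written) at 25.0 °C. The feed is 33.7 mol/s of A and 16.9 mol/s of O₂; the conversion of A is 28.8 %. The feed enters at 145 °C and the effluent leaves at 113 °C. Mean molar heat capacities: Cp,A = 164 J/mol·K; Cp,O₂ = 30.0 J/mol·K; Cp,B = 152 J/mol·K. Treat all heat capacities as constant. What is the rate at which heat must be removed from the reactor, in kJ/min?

Extent of reaction ξ = 0.288 × 33.7 = 9.7056 mol/s
Reaction term: ξ·ΔH°_rxn = 9.7056 × -250 = -2426.4 kJ/s
Sensible, feed 145→25 °C: -724.06 kJ/s
Outlet flows (mol/s): A 23.994, O₂ 12.047, B 9.7056
Sensible, products 25→113 °C: 507.91 kJ/s
Q = ΔH = -2642.5 kJ/s = -2642.5 kW
Heat removed = 158550 kJ/min

Q_out = 159000 kJ/min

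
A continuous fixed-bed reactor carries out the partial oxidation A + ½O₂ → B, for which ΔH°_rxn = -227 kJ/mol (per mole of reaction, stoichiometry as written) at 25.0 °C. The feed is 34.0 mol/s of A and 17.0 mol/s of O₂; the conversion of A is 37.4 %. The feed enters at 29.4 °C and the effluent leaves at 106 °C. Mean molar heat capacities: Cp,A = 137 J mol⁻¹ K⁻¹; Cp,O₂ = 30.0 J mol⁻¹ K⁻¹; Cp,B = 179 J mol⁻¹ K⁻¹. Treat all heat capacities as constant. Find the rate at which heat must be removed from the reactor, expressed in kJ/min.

Extent of reaction ξ = 0.374 × 34.0 = 12.716 mol/s
Reaction term: ξ·ΔH°_rxn = 12.716 × -227 = -2886.5 kJ/s
Sensible, feed 29.4→25 °C: -22.739 kJ/s
Outlet flows (mol/s): A 21.284, O₂ 10.642, B 12.716
Sensible, products 25→106 °C: 446.42 kJ/s
Q = ΔH = -2462.9 kJ/s = -2462.9 kW
Heat removed = 147770 kJ/min

Q_out = 148000 kJ/min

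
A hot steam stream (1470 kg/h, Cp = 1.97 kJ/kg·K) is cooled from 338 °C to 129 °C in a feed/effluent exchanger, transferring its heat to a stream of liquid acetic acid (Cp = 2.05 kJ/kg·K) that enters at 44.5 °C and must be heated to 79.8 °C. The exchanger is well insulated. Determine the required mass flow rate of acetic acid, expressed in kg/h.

Heat released by hot stream: Q = 1470 × 1.97 × (338 − 129) = 605240 kJ/h
Energy balance on cold side (adiabatic exchanger): Q = ṁ_c·Cp_c·(T_c,out − T_c,in)
ṁ_c = 605240 / [2.05 × (79.8 − 44.5)] = 8363.8 kg/h

ṁ_c = 8360 kg/h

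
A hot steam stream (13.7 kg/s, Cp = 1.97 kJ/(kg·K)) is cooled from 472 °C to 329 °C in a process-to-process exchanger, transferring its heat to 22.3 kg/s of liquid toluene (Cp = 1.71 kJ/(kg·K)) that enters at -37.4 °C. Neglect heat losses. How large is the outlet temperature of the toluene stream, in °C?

Heat released by hot stream: Q = 13.7 × 1.97 × (472 − 329) = 3859.4 kJ/s
Energy balance on cold side (adiabatic exchanger): Q = ṁ_c·Cp_c·(T_c,out − T_c,in)
T_c,out = -37.4 + 3859.4/(22.3 × 1.71) = 63.81 °C

T_c,out = 63.8 °C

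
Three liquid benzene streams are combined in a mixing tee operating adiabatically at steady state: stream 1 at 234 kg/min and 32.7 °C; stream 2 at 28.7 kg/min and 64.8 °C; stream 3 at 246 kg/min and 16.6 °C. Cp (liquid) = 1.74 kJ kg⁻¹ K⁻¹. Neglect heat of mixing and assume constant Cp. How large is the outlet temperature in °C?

No heat crosses the boundary, so H_out = H_in.
T_out = Σ ṁᵢCp,ᵢTᵢ / Σ ṁᵢCp,ᵢ
      = 23656 / 885.14 = 26.725 °C

T_out = 26.7 °C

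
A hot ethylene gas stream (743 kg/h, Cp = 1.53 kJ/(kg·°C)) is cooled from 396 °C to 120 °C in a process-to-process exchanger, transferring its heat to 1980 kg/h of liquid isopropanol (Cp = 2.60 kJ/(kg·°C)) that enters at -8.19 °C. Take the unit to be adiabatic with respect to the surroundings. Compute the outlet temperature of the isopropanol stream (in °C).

Heat released by hot stream: Q = 743 × 1.53 × (396 − 120) = 313750 kJ/h
Energy balance on cold side (adiabatic exchanger): Q = ṁ_c·Cp_c·(T_c,out − T_c,in)
T_c,out = -8.19 + 313750/(1980 × 2.60) = 52.757 °C

T_c,out = 52.8 °C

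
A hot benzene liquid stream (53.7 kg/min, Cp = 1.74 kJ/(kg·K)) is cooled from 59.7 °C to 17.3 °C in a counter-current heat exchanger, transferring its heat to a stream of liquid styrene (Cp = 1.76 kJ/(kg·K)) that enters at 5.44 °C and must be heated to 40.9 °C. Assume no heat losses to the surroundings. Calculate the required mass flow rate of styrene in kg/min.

ṁ_c = 63.5 kg/min

Heat released by hot stream: Q = 53.7 × 1.74 × (59.7 − 17.3) = 3961.8 kJ/min
Energy balance on cold side (adiabatic exchanger): Q = ṁ_c·Cp_c·(T_c,out − T_c,in)
ṁ_c = 3961.8 / [1.76 × (40.9 − 5.44)] = 63.48 kg/min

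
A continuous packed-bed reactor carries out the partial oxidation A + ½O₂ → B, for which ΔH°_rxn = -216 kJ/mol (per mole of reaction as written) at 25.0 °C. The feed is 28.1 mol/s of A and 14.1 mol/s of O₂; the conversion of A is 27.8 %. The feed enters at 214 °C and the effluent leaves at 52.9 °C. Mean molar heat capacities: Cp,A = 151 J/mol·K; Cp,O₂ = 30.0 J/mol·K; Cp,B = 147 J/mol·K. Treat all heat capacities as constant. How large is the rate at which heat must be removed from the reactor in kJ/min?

Extent of reaction ξ = 0.278 × 28.1 = 7.8118 mol/s
Reaction term: ξ·ΔH°_rxn = 7.8118 × -216 = -1687.3 kJ/s
Sensible, feed 214→25 °C: -881.89 kJ/s
Outlet flows (mol/s): A 20.288, O₂ 10.194, B 7.8118
Sensible, products 25→52.9 °C: 126.04 kJ/s
Q = ΔH = -2443.2 kJ/s = -2443.2 kW
Heat removed = 146590 kJ/min

Q_out = 147000 kJ/min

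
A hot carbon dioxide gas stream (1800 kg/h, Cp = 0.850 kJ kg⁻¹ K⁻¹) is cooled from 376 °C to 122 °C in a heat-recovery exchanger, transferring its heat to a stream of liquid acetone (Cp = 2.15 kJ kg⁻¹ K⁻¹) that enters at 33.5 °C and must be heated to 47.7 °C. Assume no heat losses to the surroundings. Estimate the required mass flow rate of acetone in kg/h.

ṁ_c = 12700 kg/h

Heat released by hot stream: Q = 1800 × 0.850 × (376 − 122) = 388620 kJ/h
Energy balance on cold side (adiabatic exchanger): Q = ṁ_c·Cp_c·(T_c,out − T_c,in)
ṁ_c = 388620 / [2.15 × (47.7 − 33.5)] = 12729 kg/h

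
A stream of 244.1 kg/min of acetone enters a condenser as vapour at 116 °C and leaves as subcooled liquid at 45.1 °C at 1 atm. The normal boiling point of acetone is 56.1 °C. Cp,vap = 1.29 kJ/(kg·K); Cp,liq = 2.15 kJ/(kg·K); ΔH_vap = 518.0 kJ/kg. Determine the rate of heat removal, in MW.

vapour 116→56.1 °C: -77.271 kJ/kg
condensation at 56.1 °C: -518 kJ/kg
liquid 56.1→45.1 °C: -23.65 kJ/kg
Δh = -77.271 + -518 + -23.65 = -618.92 kJ/kg
Q = ṁ·Δh = 244.1 kg/min × -618.92 kJ/kg = -151080 kJ/min
|Q| = 2518 kW = 2.518 MW

Q_c = 2.52 MW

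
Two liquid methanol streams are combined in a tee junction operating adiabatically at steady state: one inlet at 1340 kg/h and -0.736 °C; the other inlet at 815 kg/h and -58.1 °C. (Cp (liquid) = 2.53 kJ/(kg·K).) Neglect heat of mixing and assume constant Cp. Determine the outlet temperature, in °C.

Energy balance with Q = 0: Σ ṁᵢCp,ᵢ(T_out − Tᵢ) = 0
Σ ṁᵢCp,ᵢTᵢ = 1340×2.53×-0.736 + 815×2.53×-58.1 = -122290
Σ ṁᵢCp,ᵢ = 1340×2.53 + 815×2.53 = 5452.1
T_out = -122290 / 5452.1 = -22.431 °C

T_out = -22.4 °C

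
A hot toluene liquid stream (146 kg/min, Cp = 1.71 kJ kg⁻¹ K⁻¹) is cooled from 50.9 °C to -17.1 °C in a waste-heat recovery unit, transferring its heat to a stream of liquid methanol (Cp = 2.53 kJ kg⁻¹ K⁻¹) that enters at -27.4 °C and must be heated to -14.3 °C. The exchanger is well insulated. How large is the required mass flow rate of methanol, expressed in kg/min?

Heat released by hot stream: Q = 146 × 1.71 × (50.9 − -17.1) = 16977 kJ/min
Energy balance on cold side (adiabatic exchanger): Q = ṁ_c·Cp_c·(T_c,out − T_c,in)
ṁ_c = 16977 / [2.53 × (-14.3 − -27.4)] = 512.23 kg/min

ṁ_c = 512 kg/min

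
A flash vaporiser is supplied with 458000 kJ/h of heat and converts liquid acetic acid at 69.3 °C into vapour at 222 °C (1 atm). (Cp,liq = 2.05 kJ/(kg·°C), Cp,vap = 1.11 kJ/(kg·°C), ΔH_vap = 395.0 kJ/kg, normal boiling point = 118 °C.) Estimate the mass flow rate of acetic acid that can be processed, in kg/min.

ṁ = 12.5 kg/min

Δh = 2.05×(118−69.3) + 395.0 + 1.11×(222−118) = 610.27 kJ/kg
Q = 458000 kJ/h = 127.22 kJ/s = 7633.3 kJ/min
ṁ = Q/Δh = 7633.3 / 610.27 = 12.508 kg/min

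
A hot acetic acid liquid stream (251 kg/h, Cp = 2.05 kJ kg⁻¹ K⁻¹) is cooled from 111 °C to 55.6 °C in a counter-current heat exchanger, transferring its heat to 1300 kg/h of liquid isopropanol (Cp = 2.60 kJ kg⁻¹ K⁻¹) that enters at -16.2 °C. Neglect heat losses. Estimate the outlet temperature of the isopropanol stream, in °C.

Heat released by hot stream: Q = 251 × 2.05 × (111 − 55.6) = 28506 kJ/h
Energy balance on cold side (adiabatic exchanger): Q = ṁ_c·Cp_c·(T_c,out − T_c,in)
T_c,out = -16.2 + 28506/(1300 × 2.60) = -7.7663 °C

T_c,out = -7.77 °C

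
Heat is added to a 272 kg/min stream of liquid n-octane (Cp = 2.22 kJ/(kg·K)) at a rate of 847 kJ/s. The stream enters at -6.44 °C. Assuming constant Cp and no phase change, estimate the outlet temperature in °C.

Q = 847 kJ/s = 50820 kJ/min
ΔT = Q/(ṁ·Cp) = 50820/(272×2.22) = 84.161 K
T_out = -6.44 + 84.161 = 77.721 °C

T_out = 77.7 °C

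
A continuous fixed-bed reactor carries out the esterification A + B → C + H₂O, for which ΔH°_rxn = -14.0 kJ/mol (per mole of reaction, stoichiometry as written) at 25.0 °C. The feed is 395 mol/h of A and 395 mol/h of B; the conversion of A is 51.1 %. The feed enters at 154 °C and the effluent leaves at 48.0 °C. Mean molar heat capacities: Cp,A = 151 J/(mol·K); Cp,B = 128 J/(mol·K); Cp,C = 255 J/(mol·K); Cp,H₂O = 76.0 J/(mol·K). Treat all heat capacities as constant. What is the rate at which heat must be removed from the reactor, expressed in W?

Extent of reaction ξ = 0.511 × 395 = 201.84 mol/h
Reaction term: ξ·ΔH°_rxn = 201.84 × -14.0 = -2825.8 kJ/h
Sensible, feed 154→25 °C: -14216 kJ/h
Outlet flows (mol/h): A 193.16, B 193.16, C 201.84, H₂O 201.84
Sensible, products 25→48.0 °C: 2776.1 kJ/h
Q = ΔH = -14266 kJ/h = -3.9628 kW
Heat removed = 3962.8 W

Q_out = 3960 W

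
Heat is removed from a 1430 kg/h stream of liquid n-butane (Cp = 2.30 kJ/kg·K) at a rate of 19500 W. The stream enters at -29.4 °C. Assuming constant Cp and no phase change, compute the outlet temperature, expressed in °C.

T_out = -50.7 °C

Q = 19500 W = 70200 kJ/h
ΔT = Q/(ṁ·Cp) = 70200/(1430×2.30) = 21.344 K
T_out = -29.4 − 21.344 = -50.744 °C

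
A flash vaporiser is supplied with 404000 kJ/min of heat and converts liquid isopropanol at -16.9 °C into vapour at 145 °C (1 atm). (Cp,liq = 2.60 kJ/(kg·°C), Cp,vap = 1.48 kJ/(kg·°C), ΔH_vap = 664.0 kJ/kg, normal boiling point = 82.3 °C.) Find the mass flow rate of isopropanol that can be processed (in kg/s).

ṁ = 6.64 kg/s

Δh = 2.60×(82.3−-16.9) + 664.0 + 1.48×(145−82.3) = 1014.7 kJ/kg
Q = 404000 kJ/min = 6733.3 kJ/s = 6733.3 kJ/s
ṁ = Q/Δh = 6733.3 / 1014.7 = 6.6357 kg/s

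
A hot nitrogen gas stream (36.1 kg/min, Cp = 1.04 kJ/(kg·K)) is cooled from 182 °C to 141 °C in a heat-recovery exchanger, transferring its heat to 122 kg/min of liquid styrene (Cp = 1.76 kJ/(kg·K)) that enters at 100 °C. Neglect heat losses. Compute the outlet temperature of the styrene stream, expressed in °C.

Heat released by hot stream: Q = 36.1 × 1.04 × (182 − 141) = 1539.3 kJ/min
Energy balance on cold side (adiabatic exchanger): Q = ṁ_c·Cp_c·(T_c,out − T_c,in)
T_c,out = 100 + 1539.3/(122 × 1.76) = 107.17 °C

T_c,out = 107 °C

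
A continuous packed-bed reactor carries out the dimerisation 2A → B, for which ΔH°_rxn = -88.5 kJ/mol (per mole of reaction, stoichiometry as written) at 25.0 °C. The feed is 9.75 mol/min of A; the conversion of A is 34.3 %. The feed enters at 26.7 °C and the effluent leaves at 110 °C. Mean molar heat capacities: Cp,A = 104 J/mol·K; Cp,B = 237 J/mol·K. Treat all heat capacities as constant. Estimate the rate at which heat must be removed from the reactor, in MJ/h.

Q_out = 3.56 MJ/h

Extent of reaction ξ = 0.343 × 9.75 / 2 = 1.6721 mol/min
Reaction term: ξ·ΔH°_rxn = 1.6721 × -88.5 = -147.98 kJ/min
Sensible, feed 26.7→25 °C: -1.7238 kJ/min
Outlet flows (mol/min): A 6.4057, B 1.6721
Sensible, products 25→110 °C: 90.312 kJ/min
Q = ΔH = -59.395 kJ/min = -0.98992 kW
Heat removed = 3.5637 MJ/h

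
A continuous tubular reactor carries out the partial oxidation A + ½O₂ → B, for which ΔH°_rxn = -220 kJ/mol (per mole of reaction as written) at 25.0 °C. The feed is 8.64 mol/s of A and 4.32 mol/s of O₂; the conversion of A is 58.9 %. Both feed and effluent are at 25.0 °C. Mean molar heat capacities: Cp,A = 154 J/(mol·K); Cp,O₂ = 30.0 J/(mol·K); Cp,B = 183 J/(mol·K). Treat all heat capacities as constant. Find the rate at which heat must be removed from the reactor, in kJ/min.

Extent of reaction ξ = 0.589 × 8.64 = 5.089 mol/s
Reaction term: ξ·ΔH°_rxn = 5.089 × -220 = -1119.6 kJ/s
Q = ΔH = -1119.6 kJ/s = -1119.6 kW
Heat removed = 67174 kJ/min

Q_out = 67200 kJ/min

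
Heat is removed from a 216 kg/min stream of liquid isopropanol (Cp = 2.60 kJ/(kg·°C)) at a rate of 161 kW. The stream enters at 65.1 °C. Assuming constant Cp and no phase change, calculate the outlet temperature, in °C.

T_out = 47.9 °C

Q = 161 kW = 9660 kJ/min
ΔT = Q/(ṁ·Cp) = 9660/(216×2.60) = 17.201 K
T_out = 65.1 − 17.201 = 47.899 °C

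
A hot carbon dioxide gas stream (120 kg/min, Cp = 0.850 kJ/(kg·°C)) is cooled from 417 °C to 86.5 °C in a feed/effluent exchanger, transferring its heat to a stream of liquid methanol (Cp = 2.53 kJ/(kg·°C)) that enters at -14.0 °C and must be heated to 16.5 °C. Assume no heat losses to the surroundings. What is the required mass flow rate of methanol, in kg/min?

Heat released by hot stream: Q = 120 × 0.850 × (417 − 86.5) = 33711 kJ/min
Energy balance on cold side (adiabatic exchanger): Q = ṁ_c·Cp_c·(T_c,out − T_c,in)
ṁ_c = 33711 / [2.53 × (16.5 − -14.0)] = 436.87 kg/min

ṁ_c = 437 kg/min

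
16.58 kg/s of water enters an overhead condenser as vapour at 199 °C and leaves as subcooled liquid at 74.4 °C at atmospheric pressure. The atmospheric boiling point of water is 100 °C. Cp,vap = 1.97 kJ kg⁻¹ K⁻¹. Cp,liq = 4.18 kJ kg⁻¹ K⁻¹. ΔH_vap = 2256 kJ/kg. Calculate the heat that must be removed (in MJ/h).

vapour 199→100 °C: -195.03 kJ/kg
condensation at 100 °C: -2256 kJ/kg
liquid 100→74.4 °C: -107.01 kJ/kg
Δh = -195.03 + -2256 + -107.01 = -2558 kJ/kg
Q = ṁ·Δh = 16.58 kg/s × -2558 kJ/kg = -42412 kJ/s
|Q| = 42412 kW = 152680 MJ/h

Q_c = 153000 MJ/h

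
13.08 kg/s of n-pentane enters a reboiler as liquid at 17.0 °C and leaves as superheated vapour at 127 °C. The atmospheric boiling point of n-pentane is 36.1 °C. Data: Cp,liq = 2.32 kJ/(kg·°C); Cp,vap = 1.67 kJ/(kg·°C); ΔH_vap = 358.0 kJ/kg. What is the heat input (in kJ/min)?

Q = 435000 kJ/min

liquid 17.0→36.1 °C: 44.312 kJ/kg
vaporisation at 36.1 °C: 358 kJ/kg
vapour 36.1→127 °C: 151.8 kJ/kg
Δh = 44.312 + 358 + 151.8 = 554.12 kJ/kg
Q = ṁ·Δh = 13.08 kg/s × 554.12 kJ/kg = 7247.8 kJ/s
|Q| = 7247.8 kW = 434870 kJ/min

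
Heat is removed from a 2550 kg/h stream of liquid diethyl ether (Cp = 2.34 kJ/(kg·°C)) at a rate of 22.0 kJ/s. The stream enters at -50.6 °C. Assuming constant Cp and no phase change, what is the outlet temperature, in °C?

Q = 22.0 kJ/s = 79200 kJ/h
ΔT = Q/(ṁ·Cp) = 79200/(2550×2.34) = 13.273 K
T_out = -50.6 − 13.273 = -63.873 °C

T_out = -63.9 °C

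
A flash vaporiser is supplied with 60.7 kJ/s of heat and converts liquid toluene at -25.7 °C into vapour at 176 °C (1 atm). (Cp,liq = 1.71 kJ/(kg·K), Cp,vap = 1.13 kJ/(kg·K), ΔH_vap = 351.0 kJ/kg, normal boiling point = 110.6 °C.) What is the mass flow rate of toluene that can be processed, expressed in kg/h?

ṁ = 332 kg/h

Δh = 1.71×(110.6−-25.7) + 351.0 + 1.13×(176−110.6) = 657.98 kJ/kg
Q = 60.7 kJ/s = 60.7 kJ/s = 218520 kJ/h
ṁ = Q/Δh = 218520 / 657.98 = 332.11 kg/h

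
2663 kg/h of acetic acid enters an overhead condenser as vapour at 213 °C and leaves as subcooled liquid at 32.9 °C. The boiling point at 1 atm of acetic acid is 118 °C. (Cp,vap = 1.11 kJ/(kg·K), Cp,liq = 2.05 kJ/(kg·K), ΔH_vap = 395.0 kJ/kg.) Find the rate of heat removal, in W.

Q_c = 499000 W

vapour 213→118 °C: -105.45 kJ/kg
condensation at 118 °C: -395 kJ/kg
liquid 118→32.9 °C: -174.45 kJ/kg
Δh = -105.45 + -395 + -174.45 = -674.9 kJ/kg
Q = ṁ·Δh = 2663 kg/h × -674.9 kJ/kg = -1.7973e+06 kJ/h
|Q| = 499.24 kW = 499240 W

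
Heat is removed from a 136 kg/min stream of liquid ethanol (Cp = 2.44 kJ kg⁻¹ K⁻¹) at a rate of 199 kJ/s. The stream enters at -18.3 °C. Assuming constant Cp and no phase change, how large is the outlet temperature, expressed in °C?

Q = 199 kJ/s = 11940 kJ/min
ΔT = Q/(ṁ·Cp) = 11940/(136×2.44) = 35.981 K
T_out = -18.3 − 35.981 = -54.281 °C

T_out = -54.3 °C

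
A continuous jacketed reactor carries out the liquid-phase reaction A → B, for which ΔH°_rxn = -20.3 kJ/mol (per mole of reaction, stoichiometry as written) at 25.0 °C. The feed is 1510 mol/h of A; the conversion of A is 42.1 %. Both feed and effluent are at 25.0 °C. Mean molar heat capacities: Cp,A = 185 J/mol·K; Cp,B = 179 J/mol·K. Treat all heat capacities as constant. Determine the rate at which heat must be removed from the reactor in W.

Extent of reaction ξ = 0.421 × 1510 = 635.71 mol/h
Reaction term: ξ·ΔH°_rxn = 635.71 × -20.3 = -12905 kJ/h
Q = ΔH = -12905 kJ/h = -3.5847 kW
Heat removed = 3584.7 W

Q_out = 3580 W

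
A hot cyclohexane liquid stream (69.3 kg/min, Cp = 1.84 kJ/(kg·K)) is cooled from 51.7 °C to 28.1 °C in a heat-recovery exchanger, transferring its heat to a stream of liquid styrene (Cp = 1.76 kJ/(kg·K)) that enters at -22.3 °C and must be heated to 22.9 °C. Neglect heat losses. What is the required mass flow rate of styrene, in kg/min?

ṁ_c = 37.8 kg/min

Heat released by hot stream: Q = 69.3 × 1.84 × (51.7 − 28.1) = 3009.3 kJ/min
Energy balance on cold side (adiabatic exchanger): Q = ṁ_c·Cp_c·(T_c,out − T_c,in)
ṁ_c = 3009.3 / [1.76 × (22.9 − -22.3)] = 37.828 kg/min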